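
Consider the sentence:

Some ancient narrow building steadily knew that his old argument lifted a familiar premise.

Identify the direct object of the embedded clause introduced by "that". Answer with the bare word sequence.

a familiar premise

The verb of the embedded clause introduced by "that" is "lifted"; its direct object is the NP "a familiar premise".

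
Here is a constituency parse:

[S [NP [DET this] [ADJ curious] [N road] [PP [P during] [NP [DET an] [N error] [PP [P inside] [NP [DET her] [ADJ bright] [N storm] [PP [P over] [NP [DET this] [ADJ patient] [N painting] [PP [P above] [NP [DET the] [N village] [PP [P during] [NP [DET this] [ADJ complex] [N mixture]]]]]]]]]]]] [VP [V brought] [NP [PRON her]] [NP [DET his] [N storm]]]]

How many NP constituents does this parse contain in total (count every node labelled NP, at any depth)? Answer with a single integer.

8

The NP constituents are: [NP this curious road during an error inside her bright storm over this patient painting above the village during this complex mixture]; [NP an error inside her bright storm over this patient painting above the village during this complex mixture]; [NP her bright storm over this patient painting above the village during this complex mixture]; [NP this patient painting above the village during this complex mixture]; [NP the village during this complex mixture]; [NP this complex mixture] …. Total: 8.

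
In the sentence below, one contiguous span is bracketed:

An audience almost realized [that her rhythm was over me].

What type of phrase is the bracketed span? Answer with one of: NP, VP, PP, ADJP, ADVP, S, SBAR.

The bracketed span "that her rhythm was over me" is headed by "that", making it a subordinate clause (SBAR).

SBAR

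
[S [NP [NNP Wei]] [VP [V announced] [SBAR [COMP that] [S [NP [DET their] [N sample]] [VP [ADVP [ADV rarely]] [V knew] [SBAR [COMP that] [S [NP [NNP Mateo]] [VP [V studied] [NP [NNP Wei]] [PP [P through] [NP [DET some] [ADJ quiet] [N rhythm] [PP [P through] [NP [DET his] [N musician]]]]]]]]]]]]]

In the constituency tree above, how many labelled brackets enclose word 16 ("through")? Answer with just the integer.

12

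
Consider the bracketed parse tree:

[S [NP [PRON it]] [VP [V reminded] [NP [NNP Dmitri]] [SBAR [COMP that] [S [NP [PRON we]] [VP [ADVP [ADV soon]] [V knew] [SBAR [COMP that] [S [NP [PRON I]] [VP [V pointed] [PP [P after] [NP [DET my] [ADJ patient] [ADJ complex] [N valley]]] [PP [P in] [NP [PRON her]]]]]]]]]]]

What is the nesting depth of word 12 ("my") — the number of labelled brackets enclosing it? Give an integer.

11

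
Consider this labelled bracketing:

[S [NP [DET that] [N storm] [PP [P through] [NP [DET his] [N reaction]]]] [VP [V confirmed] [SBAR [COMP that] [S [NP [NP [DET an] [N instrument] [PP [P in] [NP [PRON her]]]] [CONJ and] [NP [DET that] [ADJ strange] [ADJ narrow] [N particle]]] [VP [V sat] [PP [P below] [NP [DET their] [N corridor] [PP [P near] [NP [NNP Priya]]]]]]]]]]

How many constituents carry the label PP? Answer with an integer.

Listing each PP by its span: [PP through his reaction]; [PP in her]; [PP below their corridor near Priya]; [PP near Priya] — that makes 4.

4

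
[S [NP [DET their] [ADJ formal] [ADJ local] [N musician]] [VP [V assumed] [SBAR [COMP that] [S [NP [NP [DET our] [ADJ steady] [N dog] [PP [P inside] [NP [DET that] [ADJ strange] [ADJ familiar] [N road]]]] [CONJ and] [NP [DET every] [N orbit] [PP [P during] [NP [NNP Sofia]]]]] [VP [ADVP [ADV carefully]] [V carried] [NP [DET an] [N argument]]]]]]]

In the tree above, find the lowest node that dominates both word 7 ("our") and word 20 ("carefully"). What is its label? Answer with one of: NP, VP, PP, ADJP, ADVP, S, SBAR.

S

The smallest bracket enclosing both words is [S our steady dog inside that strange familiar road and every orbit during Sofia carefully carried an argument], so the label is S.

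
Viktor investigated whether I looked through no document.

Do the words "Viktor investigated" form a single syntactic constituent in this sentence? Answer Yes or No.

"Viktor" belongs to the noun phrase "Viktor" while "investigated" belongs to the verb phrase "investigated whether I looked through no document"; a span that runs across that boundary is not a single phrase.

No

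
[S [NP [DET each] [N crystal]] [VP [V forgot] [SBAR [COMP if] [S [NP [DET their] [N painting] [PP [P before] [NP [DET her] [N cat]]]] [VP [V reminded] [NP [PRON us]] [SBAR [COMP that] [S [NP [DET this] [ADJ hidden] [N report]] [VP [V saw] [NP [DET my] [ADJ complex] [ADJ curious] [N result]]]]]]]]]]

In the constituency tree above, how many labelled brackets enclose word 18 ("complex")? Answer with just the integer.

10

Path from the root down to the word: S → VP → SBAR → S → VP → SBAR → S → VP → NP → ADJ. That is 10 enclosing brackets.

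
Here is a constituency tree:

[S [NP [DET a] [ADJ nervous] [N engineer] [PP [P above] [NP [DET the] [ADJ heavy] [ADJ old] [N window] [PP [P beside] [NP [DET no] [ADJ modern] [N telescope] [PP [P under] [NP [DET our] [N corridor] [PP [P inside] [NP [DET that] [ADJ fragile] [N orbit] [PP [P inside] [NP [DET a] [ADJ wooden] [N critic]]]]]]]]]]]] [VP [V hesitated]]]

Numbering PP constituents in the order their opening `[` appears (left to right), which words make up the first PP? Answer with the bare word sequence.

The PP opening brackets appear, in order, over: "above the heavy old window beside no modern telescope under our corridor inside that fragile orbit inside a wooden critic"; "beside no modern telescope under our corridor inside that fragile orbit inside a wooden critic"; "under our corridor inside that fragile orbit inside a wooden critic"; "inside that fragile orbit inside a wooden critic"; "inside a wooden critic". The first one spans "above the heavy old window beside no modern telescope under our corridor inside that fragile orbit inside a wooden critic".

above the heavy old window beside no modern telescope under our corridor inside that fragile orbit inside a wooden critic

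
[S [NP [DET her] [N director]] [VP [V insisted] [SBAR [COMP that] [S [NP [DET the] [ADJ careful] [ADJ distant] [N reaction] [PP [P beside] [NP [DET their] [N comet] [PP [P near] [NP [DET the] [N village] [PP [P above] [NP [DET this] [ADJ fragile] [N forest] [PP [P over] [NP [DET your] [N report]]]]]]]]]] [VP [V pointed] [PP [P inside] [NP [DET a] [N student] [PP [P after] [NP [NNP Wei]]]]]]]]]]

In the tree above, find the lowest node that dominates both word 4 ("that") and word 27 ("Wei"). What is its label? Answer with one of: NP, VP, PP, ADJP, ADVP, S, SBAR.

SBAR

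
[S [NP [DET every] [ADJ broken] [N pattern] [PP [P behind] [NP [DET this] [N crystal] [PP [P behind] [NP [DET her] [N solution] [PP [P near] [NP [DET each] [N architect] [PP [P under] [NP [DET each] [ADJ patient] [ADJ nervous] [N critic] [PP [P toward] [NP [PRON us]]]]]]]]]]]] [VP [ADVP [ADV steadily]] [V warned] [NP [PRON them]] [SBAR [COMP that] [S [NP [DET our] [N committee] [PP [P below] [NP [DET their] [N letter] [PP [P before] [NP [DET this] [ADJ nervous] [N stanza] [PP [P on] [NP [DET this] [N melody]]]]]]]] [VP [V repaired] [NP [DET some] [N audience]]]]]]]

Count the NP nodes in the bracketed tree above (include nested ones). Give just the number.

12

The NP constituents are: [NP every broken pattern behind this crystal behind her solution near each architect under each patient nervous critic toward us]; [NP this crystal behind her solution near each architect under each patient nervous critic toward us]; [NP her solution near each architect under each patient nervous critic toward us]; [NP each architect under each patient nervous critic toward us]; [NP each patient nervous critic toward us]; [NP us] …. Total: 12.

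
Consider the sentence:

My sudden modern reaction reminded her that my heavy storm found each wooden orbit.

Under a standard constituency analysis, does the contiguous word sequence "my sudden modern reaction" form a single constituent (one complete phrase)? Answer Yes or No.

Yes

These words form the whole noun phrase headed by "reaction", so yes — one constituent.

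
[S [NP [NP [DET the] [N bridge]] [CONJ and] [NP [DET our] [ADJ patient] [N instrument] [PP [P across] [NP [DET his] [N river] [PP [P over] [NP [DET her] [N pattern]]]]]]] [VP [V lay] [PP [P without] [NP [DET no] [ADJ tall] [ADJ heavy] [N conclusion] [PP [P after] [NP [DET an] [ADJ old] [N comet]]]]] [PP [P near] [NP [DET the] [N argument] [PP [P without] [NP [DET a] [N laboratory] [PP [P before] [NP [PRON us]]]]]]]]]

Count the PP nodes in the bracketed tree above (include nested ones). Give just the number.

7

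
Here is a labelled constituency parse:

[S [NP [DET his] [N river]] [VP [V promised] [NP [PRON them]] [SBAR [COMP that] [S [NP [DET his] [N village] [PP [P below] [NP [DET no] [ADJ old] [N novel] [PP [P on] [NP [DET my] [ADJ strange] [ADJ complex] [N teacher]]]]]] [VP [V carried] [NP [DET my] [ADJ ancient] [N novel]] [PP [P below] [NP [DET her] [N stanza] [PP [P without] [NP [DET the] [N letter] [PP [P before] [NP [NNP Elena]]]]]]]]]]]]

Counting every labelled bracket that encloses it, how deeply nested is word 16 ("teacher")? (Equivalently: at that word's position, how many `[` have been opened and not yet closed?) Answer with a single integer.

10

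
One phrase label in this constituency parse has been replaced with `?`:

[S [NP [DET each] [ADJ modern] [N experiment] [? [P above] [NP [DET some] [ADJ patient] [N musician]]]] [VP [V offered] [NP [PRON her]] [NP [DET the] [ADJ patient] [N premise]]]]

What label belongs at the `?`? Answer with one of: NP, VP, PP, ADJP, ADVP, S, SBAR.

A constituent whose immediate children are P 'above', NP is a prepositional phrase: PP.

PP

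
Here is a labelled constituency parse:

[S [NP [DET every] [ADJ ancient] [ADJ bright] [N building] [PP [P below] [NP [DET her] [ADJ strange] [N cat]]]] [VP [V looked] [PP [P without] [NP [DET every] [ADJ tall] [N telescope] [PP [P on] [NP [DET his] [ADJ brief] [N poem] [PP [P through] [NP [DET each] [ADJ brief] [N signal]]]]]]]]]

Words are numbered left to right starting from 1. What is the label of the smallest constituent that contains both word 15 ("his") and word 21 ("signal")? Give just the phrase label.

NP

Word 15 lies under S → VP → PP → NP → PP → NP → DET; word 21 lies under S → VP → PP → NP → PP → NP → PP → NP → N. The lowest shared node is the NP.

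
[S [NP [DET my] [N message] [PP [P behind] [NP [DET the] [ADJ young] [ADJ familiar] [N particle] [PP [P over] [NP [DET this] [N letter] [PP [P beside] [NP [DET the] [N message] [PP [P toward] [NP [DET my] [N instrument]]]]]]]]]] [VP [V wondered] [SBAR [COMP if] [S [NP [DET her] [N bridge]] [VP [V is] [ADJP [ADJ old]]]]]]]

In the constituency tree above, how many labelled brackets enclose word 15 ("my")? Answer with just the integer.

11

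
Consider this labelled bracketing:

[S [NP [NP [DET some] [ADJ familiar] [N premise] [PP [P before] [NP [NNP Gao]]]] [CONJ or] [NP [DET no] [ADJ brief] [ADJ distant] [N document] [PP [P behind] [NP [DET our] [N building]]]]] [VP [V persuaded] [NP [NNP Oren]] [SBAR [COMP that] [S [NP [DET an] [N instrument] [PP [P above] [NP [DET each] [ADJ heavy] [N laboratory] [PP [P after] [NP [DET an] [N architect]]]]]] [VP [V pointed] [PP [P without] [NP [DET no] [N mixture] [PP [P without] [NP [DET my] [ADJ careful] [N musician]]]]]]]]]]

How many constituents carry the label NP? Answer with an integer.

11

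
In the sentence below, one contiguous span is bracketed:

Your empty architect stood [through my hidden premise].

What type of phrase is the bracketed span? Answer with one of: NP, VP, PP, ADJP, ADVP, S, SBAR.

PP

The span is built around the preposition "through" — a prepositional phrase (PP).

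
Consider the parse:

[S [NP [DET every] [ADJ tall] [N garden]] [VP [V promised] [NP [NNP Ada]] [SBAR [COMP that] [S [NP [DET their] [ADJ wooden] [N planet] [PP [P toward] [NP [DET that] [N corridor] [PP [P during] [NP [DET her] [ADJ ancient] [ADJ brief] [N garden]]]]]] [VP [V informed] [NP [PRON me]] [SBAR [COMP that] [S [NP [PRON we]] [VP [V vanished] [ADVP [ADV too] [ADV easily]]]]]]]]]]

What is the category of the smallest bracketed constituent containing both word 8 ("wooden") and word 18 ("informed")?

S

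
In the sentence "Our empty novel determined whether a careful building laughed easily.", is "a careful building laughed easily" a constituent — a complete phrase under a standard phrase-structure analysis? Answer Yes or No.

Yes

"a careful building laughed easily" is exactly the clause [S a careful building laughed easily], a complete constituent.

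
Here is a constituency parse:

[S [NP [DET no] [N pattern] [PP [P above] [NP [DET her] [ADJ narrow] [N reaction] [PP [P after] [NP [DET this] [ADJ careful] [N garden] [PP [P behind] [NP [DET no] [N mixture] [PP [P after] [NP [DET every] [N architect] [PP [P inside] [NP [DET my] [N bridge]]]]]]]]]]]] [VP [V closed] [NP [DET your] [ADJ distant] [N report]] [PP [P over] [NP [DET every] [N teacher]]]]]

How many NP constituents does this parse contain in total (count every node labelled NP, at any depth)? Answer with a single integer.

8

Scanning left to right, an opening `[NP` appears at word positions 1, 4, 8, 12, 15, 18, 21, 25 — 8 in total.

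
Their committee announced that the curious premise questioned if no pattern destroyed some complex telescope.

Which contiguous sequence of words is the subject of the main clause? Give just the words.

their committee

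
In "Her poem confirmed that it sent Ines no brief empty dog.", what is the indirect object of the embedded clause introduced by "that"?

"sent" heads the VP of the embedded clause introduced by "that", and "Ines" is its indirect object.

Ines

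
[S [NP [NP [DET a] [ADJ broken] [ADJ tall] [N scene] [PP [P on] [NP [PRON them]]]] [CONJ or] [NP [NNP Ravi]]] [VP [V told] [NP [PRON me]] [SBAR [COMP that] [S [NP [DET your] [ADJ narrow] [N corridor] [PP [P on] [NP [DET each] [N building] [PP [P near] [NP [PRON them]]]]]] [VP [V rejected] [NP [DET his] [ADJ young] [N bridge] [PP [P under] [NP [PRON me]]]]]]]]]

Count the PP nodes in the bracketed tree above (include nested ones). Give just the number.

4

Listing each PP by its span: [PP on them]; [PP on each building near them]; [PP near them]; [PP under me] — that makes 4.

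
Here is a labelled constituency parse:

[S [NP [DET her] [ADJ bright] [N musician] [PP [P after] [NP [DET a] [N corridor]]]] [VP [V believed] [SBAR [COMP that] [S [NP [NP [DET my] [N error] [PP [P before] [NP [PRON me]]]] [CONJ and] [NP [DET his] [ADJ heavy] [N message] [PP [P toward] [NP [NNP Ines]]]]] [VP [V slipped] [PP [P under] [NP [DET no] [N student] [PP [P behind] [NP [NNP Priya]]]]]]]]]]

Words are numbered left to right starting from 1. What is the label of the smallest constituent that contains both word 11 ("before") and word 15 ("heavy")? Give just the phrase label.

Both words fall inside [NP my error before me and his heavy message toward Ines] (words 9–18), and no smaller constituent contains them both. Label: NP.

NP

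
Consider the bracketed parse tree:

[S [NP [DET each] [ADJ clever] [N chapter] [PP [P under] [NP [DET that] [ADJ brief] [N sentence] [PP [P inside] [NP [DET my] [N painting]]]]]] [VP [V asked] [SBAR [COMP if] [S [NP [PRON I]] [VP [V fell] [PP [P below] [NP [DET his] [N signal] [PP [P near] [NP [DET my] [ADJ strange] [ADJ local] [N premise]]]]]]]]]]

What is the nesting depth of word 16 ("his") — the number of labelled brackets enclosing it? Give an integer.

8

Counting open brackets not yet closed at "his": [S [VP [SBAR [S [VP [PP [NP [DET = 8.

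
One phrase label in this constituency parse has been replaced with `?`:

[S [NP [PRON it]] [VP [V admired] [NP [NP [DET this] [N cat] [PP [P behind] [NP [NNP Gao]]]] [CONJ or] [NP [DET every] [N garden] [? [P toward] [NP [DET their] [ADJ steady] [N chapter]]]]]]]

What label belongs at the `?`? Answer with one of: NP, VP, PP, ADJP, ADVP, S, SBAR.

PP

A constituent whose immediate children are P 'toward', NP is a prepositional phrase: PP.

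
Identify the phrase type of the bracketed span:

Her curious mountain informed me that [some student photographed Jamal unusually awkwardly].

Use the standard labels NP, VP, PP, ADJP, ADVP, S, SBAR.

S

The span is built around the head "photographed" — a clause (S).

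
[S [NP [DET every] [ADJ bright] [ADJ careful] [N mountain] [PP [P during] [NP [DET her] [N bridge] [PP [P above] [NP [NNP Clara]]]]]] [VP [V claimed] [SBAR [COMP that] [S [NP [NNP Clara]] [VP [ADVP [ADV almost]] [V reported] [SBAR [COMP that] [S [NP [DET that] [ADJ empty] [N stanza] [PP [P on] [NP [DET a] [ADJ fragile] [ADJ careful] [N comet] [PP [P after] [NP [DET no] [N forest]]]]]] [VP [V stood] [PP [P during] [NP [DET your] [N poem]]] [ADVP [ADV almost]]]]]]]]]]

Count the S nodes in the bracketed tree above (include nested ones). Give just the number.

Listing each S by its span: [S every bright careful mountain during her bridge above Clara claimed that Clara almost reported that that empty stanza on a fragile careful comet after no forest stood during your poem almost]; [S Clara almost reported that that empty stanza on a fragile careful comet after no forest stood during your poem almost]; [S that empty stanza on a fragile careful comet after no forest stood during your poem almost] — that makes 3.

3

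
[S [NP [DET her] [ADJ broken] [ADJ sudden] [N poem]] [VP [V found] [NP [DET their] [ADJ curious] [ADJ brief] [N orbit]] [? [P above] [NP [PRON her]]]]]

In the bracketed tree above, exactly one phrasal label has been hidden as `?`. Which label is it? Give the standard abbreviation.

A constituent whose immediate children are P 'above', NP is a prepositional phrase: PP.

PP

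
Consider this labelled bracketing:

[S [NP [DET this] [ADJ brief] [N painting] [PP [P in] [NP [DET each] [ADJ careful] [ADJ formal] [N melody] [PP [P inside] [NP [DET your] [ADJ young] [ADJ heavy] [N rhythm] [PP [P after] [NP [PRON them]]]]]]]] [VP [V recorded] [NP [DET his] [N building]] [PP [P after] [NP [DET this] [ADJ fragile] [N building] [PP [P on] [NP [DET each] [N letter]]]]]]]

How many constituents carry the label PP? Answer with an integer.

Scanning left to right, an opening `[PP` appears at word positions 4, 9, 14, 19, 23 — 5 in total.

5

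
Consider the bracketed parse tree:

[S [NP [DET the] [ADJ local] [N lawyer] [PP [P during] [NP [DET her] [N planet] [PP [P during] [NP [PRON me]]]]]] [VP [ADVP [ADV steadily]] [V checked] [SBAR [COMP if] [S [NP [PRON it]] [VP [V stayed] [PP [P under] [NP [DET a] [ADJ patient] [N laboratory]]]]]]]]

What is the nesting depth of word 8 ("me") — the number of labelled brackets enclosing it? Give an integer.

7

Counting open brackets not yet closed at "me": [S [NP [PP [NP [PP [NP [PRON = 7.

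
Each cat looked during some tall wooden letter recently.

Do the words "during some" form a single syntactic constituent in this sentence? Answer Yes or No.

No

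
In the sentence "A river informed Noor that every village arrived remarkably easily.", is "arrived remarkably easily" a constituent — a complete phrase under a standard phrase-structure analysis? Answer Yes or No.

Yes

The sequence corresponds to a single VP node — the verb phrase "arrived remarkably easily".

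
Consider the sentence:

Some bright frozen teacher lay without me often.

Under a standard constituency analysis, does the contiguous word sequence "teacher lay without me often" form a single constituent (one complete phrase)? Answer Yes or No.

No

The smallest constituent containing the whole sequence is the clause [S some bright frozen teacher lay without me often], but the sequence is only part of it — it straddles the boundary between noun phrase "some bright frozen teacher" and verb phrase "lay without me often".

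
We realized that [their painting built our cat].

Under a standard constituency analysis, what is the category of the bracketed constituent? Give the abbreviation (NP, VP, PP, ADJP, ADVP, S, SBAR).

S

"built" is the head of the bracketed span, so the span is a clause: S.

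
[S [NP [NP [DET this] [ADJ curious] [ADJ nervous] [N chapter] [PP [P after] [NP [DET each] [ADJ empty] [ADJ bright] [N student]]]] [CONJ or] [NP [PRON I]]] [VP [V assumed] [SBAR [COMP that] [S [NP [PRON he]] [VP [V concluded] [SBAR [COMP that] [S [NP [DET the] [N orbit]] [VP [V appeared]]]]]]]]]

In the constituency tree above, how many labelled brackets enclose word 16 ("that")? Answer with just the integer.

7

Path from the root down to the word: S → VP → SBAR → S → VP → SBAR → COMP. That is 7 enclosing brackets.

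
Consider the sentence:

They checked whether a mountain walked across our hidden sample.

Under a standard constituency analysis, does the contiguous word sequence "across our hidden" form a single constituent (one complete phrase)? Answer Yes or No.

No

"across" belongs to the preposition "across" while "hidden" belongs to the noun phrase "our hidden sample"; a span that runs across that boundary is not a single phrase.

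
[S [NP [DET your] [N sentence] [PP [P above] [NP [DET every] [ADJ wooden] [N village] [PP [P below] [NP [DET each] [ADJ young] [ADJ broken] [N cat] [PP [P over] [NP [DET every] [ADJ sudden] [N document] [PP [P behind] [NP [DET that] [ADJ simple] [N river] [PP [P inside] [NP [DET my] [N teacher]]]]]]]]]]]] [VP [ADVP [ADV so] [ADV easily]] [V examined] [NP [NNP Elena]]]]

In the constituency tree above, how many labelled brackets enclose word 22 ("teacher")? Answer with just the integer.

13

Counting open brackets not yet closed at "teacher": [S [NP [PP [NP [PP [NP [PP [NP [PP [NP [PP [NP [N = 13.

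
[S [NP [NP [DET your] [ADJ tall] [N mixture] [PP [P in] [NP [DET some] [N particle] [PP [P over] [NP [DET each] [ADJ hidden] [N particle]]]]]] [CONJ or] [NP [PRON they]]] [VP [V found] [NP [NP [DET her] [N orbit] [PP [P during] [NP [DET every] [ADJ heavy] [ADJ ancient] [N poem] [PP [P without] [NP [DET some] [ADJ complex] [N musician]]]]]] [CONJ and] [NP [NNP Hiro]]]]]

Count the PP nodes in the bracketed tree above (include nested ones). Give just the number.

4

Scanning left to right, an opening `[PP` appears at word positions 4, 7, 16, 21 — 4 in total.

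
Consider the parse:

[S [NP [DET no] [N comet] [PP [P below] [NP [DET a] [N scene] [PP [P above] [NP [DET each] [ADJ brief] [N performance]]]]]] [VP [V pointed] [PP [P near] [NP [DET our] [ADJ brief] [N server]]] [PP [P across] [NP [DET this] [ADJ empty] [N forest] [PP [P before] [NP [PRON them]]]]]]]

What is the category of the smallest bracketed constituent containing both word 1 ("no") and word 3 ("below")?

Word 1 lies under S → NP → DET; word 3 lies under S → NP → PP → P. The lowest shared node is the NP.

NP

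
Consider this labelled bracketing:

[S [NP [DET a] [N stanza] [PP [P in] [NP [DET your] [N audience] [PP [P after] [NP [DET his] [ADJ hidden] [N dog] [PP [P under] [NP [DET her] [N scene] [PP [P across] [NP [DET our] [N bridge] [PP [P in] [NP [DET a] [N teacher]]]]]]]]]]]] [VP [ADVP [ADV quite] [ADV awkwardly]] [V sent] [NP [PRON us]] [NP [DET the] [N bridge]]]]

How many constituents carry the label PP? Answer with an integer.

5

Listing each PP by its span: [PP in your audience after his hidden dog under her scene across our bridge in a teacher]; [PP after his hidden dog under her scene across our bridge in a teacher]; [PP under her scene across our bridge in a teacher]; [PP across our bridge in a teacher]; [PP in a teacher] — that makes 5.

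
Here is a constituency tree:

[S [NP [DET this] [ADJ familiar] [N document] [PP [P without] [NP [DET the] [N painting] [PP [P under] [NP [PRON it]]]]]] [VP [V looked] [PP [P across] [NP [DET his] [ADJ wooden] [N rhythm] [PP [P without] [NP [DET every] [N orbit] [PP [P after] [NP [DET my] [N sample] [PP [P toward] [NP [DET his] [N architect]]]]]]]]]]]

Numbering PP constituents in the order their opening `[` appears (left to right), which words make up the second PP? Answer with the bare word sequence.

The PP opening brackets appear, in order, over: "without the painting under it"; "under it"; "across his wooden rhythm without every orbit after my sample toward his architect"; "without every orbit after my sample toward his architect"; "after my sample toward his architect"; "toward his architect". The second one spans "under it".

under it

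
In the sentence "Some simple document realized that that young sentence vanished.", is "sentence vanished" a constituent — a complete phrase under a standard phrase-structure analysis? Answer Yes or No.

No

"sentence" belongs to the noun phrase "that young sentence" while "vanished" belongs to the verb phrase "vanished"; a span that runs across that boundary is not a single phrase.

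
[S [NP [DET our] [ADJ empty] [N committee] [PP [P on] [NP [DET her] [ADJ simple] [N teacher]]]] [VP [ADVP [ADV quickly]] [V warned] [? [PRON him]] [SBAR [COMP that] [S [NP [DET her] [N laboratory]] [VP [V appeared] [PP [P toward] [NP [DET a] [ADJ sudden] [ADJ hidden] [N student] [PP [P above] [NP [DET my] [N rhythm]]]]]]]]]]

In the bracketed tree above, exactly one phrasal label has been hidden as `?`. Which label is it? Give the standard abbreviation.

NP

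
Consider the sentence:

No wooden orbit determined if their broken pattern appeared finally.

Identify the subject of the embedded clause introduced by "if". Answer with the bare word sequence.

their broken pattern

"their broken pattern" is the NP that combines with the VP headed by "appeared" to form the embedded clause introduced by "if" — the subject.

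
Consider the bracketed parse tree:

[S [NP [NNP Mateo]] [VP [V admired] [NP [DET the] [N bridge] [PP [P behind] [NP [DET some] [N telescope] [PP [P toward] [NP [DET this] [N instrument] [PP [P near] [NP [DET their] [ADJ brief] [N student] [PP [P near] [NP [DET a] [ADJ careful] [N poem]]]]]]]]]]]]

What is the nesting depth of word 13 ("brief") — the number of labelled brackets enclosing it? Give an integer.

10

The word sits inside ADJ, which is inside NP, inside PP, inside NP, inside PP, inside NP, inside PP, inside NP, inside VP, inside S — 10 brackets in all.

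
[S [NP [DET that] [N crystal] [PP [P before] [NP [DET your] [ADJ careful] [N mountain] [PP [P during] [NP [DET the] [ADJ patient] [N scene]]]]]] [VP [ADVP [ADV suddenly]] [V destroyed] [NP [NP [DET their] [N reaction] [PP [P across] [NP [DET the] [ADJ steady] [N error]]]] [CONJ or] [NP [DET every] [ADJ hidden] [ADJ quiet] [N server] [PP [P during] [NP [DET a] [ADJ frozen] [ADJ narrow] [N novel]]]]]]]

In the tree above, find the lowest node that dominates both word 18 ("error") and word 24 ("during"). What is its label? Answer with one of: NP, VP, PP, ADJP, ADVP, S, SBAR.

NP

Word 18 lies under S → VP → NP → NP → PP → NP → N; word 24 lies under S → VP → NP → NP → PP → P. The lowest shared node is the NP.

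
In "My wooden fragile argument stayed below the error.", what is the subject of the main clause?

my wooden fragile argument

In the main clause the verb is "stayed"; the NP preceding it, "my wooden fragile argument", is the subject.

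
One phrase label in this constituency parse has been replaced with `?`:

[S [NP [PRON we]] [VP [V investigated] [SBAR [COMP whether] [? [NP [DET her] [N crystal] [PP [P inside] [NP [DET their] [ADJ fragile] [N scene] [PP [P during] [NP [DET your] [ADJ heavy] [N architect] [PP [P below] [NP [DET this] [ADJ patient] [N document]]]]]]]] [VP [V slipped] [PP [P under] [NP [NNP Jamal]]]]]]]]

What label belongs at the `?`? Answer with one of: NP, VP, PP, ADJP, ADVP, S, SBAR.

S

A constituent whose immediate children are NP, VP is a clause: S.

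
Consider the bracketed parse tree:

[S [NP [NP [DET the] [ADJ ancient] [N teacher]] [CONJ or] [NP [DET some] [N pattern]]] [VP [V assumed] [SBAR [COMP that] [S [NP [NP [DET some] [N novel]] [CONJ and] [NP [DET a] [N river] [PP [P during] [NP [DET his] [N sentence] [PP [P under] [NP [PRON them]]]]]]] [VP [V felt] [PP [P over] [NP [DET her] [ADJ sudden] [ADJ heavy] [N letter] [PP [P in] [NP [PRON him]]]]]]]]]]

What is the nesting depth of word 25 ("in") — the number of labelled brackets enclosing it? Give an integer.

The word sits inside P, which is inside PP, inside NP, inside PP, inside VP, inside S, inside SBAR, inside VP, inside S — 9 brackets in all.

9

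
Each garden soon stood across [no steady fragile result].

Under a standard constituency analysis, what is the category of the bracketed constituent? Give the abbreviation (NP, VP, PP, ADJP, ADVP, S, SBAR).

NP

The span is built around the noun "result" — a noun phrase (NP).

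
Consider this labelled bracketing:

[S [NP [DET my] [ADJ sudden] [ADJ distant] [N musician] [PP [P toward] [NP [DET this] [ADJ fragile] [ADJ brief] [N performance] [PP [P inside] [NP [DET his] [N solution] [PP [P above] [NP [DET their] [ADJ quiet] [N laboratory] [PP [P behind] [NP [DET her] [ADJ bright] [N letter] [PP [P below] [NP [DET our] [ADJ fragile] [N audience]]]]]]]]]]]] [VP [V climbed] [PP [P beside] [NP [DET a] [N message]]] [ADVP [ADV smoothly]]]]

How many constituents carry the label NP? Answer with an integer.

7

Scanning left to right, an opening `[NP` appears at word positions 1, 6, 11, 14, 18, 22, 27 — 7 in total.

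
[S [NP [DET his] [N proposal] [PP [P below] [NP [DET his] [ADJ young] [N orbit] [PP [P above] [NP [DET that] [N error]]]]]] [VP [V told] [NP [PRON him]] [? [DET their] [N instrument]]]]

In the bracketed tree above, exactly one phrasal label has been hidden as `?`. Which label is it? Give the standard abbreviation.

NP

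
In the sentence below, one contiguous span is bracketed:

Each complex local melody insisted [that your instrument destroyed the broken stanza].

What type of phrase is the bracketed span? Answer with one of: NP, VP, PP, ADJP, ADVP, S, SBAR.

SBAR

The bracketed span "that your instrument destroyed the broken stanza" is headed by "that", making it a subordinate clause (SBAR).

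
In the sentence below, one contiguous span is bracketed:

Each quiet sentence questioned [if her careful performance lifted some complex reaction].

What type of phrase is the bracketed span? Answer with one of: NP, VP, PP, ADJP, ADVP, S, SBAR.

The bracketed span "if her careful performance lifted some complex reaction" is headed by "if", making it a subordinate clause (SBAR).

SBAR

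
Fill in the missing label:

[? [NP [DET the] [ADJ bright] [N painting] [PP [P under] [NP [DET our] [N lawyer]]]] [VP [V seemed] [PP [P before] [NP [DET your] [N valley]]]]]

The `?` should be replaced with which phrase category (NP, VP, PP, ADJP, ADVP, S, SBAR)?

S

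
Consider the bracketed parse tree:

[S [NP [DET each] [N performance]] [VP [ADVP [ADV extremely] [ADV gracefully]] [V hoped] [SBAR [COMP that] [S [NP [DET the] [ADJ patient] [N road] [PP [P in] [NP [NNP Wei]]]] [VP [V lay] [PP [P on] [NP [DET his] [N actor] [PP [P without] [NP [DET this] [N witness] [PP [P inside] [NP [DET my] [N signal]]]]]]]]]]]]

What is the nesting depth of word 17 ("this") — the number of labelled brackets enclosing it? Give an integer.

10

The word sits inside DET, which is inside NP, inside PP, inside NP, inside PP, inside VP, inside S, inside SBAR, inside VP, inside S — 10 brackets in all.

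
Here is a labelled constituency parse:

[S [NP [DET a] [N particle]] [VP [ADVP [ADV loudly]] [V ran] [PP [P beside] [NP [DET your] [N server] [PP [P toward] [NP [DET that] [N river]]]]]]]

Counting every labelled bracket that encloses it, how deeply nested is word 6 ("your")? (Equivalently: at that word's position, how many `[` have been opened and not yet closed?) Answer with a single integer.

5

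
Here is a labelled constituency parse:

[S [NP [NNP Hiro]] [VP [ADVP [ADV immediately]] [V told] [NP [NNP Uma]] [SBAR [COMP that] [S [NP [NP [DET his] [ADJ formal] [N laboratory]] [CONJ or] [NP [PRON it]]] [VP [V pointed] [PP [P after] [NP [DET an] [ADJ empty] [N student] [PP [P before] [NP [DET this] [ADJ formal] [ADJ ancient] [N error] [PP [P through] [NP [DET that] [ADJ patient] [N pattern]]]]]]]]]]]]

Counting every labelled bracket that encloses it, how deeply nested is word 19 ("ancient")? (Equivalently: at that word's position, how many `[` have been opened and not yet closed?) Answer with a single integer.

10

The word sits inside ADJ, which is inside NP, inside PP, inside NP, inside PP, inside VP, inside S, inside SBAR, inside VP, inside S — 10 brackets in all.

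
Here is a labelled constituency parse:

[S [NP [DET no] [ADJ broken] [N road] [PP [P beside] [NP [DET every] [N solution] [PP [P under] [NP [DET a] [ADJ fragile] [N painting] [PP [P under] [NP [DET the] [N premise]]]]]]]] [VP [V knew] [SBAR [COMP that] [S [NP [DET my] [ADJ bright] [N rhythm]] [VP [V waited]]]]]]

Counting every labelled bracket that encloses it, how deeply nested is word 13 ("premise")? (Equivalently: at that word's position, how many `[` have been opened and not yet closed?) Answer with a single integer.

Path from the root down to the word: S → NP → PP → NP → PP → NP → PP → NP → N. That is 9 enclosing brackets.

9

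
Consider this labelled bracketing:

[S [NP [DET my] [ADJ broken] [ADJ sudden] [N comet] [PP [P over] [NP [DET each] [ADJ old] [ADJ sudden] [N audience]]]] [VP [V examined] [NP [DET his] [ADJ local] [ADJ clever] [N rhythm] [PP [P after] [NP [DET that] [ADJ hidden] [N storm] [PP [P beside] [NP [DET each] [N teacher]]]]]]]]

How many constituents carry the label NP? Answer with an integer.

5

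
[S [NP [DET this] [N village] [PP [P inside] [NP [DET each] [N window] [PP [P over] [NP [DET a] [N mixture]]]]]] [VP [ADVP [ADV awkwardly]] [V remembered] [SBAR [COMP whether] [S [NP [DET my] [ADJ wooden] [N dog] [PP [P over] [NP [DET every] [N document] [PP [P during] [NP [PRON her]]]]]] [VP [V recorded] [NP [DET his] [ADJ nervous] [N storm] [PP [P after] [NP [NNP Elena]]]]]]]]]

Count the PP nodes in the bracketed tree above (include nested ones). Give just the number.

5

The PP constituents are: [PP inside each window over a mixture]; [PP over a mixture]; [PP over every document during her]; [PP during her]; [PP after Elena]. Total: 5.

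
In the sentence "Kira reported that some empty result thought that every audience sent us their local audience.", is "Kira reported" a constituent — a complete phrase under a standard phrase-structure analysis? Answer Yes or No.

The smallest constituent containing the whole sequence is the clause [S Kira reported that some empty result thought that every audience sent us their local audience], but the sequence is only part of it — it straddles the boundary between noun phrase "Kira" and verb phrase "reported that some empty result thought that every audience sent us their local audience".

No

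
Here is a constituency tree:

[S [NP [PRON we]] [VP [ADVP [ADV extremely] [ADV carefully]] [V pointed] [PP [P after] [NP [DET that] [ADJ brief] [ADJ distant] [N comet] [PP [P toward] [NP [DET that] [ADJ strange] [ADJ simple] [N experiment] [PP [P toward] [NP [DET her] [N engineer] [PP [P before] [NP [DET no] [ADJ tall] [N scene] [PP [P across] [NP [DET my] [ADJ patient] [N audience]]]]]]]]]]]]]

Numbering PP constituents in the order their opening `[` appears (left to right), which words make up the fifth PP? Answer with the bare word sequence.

In left-to-right order the PP constituents are "after that brief distant comet toward that strange simple experiment toward her engineer before no tall scene across my patient audience"; "toward that strange simple experiment toward her engineer before no tall scene across my patient audience"; "toward her engineer before no tall scene across my patient audience"; "before no tall scene across my patient audience"; "across my patient audience". Number 5 is "across my patient audience".

across my patient audience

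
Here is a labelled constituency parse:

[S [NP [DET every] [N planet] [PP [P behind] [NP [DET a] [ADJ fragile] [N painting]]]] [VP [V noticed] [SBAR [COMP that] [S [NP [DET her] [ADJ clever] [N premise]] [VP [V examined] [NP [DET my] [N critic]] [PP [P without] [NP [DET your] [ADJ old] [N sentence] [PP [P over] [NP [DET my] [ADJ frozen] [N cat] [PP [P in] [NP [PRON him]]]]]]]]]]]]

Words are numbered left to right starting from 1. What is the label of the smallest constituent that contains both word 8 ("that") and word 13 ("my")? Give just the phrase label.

SBAR

Both words fall inside [SBAR that her clever premise examined my critic without your old sentence over my frozen cat in him] (words 8–24), and no smaller constituent contains them both. Label: SBAR.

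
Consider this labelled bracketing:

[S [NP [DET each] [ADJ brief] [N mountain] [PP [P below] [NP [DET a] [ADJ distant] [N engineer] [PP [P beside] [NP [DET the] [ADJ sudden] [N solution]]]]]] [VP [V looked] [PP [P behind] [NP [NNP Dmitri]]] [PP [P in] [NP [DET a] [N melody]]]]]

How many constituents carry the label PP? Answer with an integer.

4

Listing each PP by its span: [PP below a distant engineer beside the sudden solution]; [PP beside the sudden solution]; [PP behind Dmitri]; [PP in a melody] — that makes 4.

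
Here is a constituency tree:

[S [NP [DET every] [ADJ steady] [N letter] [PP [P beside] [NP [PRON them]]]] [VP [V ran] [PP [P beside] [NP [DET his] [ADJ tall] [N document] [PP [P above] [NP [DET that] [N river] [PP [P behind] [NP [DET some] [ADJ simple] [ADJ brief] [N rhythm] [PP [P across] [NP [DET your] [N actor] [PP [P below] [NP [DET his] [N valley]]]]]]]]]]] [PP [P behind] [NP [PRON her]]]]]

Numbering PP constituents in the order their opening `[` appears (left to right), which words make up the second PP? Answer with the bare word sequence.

beside his tall document above that river behind some simple brief rhythm across your actor below his valley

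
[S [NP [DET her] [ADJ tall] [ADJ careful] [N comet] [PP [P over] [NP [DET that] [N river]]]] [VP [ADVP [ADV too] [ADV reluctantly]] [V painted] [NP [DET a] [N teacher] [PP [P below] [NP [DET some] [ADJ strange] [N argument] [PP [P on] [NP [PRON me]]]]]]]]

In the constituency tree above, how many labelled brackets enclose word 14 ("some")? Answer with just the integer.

6

The word sits inside DET, which is inside NP, inside PP, inside NP, inside VP, inside S — 6 brackets in all.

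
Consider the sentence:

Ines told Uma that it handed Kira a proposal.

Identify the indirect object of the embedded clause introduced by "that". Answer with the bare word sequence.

Kira

Within the embedded clause introduced by "that", the indirect object of "handed" is "Kira".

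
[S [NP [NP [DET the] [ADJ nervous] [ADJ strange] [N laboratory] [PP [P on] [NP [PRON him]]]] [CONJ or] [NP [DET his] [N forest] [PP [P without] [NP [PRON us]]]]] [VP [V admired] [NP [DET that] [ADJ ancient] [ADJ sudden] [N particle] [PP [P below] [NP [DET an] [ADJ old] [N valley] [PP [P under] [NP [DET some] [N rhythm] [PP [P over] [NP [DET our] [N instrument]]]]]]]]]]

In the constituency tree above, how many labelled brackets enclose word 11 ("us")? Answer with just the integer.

The word sits inside PRON, which is inside NP, inside PP, inside NP, inside NP, inside S — 6 brackets in all.

6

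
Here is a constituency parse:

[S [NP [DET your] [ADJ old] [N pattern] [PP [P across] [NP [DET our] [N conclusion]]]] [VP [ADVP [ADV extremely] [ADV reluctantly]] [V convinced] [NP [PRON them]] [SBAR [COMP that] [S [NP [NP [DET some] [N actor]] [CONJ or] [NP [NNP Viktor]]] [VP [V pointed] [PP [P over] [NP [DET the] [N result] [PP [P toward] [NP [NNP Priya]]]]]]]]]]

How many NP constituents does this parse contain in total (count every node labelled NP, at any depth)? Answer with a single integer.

The NP constituents are: [NP your old pattern across our conclusion]; [NP our conclusion]; [NP them]; [NP some actor or Viktor]; [NP some actor]; [NP Viktor] …. Total: 8.

8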